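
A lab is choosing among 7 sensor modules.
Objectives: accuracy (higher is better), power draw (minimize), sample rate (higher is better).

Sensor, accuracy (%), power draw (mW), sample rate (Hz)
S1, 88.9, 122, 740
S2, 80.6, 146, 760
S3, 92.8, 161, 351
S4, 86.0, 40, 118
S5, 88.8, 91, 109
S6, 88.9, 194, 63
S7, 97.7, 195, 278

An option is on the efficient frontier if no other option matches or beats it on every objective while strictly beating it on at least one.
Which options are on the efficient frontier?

S1, S2, S3, S4, S5, S7

S1: not dominated.
S2: not dominated (best sample rate).
S3: not dominated.
S4: not dominated (best power draw).
S5: not dominated.
S6: dominated by S1 (accuracy 88.9≥88.9, power draw 122≤194, sample rate 740≥63).
S7: not dominated (best accuracy).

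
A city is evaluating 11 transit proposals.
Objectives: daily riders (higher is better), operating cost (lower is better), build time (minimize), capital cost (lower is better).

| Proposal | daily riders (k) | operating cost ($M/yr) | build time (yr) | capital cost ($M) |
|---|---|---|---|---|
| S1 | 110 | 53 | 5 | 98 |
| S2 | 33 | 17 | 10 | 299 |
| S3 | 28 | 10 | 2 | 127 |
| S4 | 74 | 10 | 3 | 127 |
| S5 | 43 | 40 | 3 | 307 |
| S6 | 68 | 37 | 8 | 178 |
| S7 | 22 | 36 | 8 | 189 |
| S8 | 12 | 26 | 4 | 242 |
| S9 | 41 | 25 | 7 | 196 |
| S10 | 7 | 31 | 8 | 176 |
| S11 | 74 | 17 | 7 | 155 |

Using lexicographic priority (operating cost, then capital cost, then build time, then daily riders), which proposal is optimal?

S3

First minimize operating cost: best is 10, kept {S3, S4}.
Then minimize capital cost: best is 127, kept {S3, S4}.
Then minimize build time: best is 2, kept {S3}.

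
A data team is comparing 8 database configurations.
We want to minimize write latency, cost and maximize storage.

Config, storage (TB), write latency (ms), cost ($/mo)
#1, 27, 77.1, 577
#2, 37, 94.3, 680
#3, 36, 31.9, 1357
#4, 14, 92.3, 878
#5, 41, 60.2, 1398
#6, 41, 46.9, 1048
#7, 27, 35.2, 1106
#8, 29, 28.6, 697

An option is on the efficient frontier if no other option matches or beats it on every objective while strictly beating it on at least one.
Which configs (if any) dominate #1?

none

#2: worse on write latency (94.3 vs 77.1).
#3: worse on cost (1357 vs 577).
#4: worse on storage (14 vs 27).
#5: worse on cost (1398 vs 577).
#6: worse on cost (1048 vs 577).
#7: worse on cost (1106 vs 577).
#8: worse on cost (697 vs 577).
No option dominates #1.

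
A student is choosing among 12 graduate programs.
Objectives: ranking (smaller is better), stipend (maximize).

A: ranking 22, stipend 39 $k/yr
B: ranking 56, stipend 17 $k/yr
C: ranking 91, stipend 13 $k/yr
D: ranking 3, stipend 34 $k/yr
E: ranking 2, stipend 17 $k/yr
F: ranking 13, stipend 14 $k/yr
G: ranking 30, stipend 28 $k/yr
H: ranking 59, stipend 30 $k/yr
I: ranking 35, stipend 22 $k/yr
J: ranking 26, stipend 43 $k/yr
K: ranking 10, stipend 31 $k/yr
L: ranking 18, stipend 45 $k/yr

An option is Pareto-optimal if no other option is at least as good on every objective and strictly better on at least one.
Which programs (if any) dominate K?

D

D: ranking 3≤10, stipend 34≥31 — dominates K.
Others (A, B, C, E, F, G, H, I, J, L) are each worse than K on at least one objective.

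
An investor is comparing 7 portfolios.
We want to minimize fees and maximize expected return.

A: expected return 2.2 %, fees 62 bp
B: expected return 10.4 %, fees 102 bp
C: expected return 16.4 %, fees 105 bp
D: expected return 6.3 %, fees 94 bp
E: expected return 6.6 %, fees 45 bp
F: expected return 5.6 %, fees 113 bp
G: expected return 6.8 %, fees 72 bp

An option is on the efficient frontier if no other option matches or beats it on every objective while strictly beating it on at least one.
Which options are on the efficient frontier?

A: dominated by E (expected return 6.6≥2.2, fees 45≤62).
B: not dominated.
C: not dominated (best expected return).
D: dominated by E (expected return 6.6≥6.3, fees 45≤94).
E: not dominated (best fees).
F: dominated by B (expected return 10.4≥5.6, fees 102≤113).
G: not dominated.

B, C, E, G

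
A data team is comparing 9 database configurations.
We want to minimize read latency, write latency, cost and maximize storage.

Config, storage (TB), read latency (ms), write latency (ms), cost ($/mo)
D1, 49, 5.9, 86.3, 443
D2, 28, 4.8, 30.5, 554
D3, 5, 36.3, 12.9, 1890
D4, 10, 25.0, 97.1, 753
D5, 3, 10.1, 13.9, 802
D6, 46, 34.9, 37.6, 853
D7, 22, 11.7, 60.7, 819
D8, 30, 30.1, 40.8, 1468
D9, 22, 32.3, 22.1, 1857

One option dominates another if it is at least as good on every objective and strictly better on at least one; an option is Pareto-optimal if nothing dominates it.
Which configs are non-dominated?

D1: not dominated (best storage).
D2: not dominated (best read latency).
D3: not dominated (best write latency).
D4: dominated by D1 (storage 49≥10, read latency 5.9≤25.0, write latency 86.3≤97.1, cost 443≤753).
D5: not dominated.
D6: not dominated.
D7: dominated by D2 (storage 28≥22, read latency 4.8≤11.7, write latency 30.5≤60.7, cost 554≤819).
D8: not dominated.
D9: not dominated.

D1, D2, D3, D5, D6, D8, D9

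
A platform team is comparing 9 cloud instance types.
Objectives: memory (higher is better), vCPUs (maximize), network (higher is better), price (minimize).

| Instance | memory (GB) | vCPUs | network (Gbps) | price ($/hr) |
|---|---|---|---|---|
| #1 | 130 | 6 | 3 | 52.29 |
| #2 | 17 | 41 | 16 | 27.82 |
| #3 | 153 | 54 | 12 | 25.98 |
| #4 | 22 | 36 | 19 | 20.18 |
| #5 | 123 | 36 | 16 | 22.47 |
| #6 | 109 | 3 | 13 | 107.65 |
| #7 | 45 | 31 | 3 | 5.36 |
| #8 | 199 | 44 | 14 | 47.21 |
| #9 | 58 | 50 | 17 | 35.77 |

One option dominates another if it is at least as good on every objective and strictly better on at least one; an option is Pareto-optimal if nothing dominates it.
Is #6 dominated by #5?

#5 vs #6: memory 123≥109, vCPUs 36≥3, network 16≥13, price 22.47≤107.65 — #5 is at least as good on every objective with at least one strict improvement.

Yes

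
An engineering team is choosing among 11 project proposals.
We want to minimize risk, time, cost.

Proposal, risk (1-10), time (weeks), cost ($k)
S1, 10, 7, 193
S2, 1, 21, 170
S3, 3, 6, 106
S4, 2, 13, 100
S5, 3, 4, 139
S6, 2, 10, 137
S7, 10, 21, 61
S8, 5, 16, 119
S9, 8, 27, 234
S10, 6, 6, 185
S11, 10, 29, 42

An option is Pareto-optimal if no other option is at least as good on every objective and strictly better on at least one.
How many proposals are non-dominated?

7

S1: dominated by S3 (risk 3≤10, time 6≤7, cost 106≤193).
S2: not dominated (best risk).
S3: not dominated.
S4: not dominated.
S5: not dominated (best time).
S6: not dominated.
S7: not dominated.
S8: dominated by S3 (risk 3≤5, time 6≤16, cost 106≤119).
S9: dominated by S2 (risk 1≤8, time 21≤27, cost 170≤234).
S10: dominated by S3 (risk 3≤6, time 6≤6, cost 106≤185).
S11: not dominated (best cost).
Pareto-optimal: S2, S3, S4, S5, S6, S7, S11 → 7.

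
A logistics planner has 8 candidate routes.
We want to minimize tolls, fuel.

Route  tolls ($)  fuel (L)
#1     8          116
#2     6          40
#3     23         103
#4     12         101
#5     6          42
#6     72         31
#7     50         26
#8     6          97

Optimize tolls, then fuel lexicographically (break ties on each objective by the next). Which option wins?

#2

First minimize tolls: best is 6, kept {#2, #5, #8}.
Then minimize fuel: best is 40, kept {#2}.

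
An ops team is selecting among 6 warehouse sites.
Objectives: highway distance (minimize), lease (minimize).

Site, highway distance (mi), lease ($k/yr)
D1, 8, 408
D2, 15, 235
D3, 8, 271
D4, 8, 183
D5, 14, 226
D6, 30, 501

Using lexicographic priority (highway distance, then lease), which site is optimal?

D4

First minimize highway distance: best is 8, kept {D1, D3, D4}.
Then minimize lease: best is 183, kept {D4}.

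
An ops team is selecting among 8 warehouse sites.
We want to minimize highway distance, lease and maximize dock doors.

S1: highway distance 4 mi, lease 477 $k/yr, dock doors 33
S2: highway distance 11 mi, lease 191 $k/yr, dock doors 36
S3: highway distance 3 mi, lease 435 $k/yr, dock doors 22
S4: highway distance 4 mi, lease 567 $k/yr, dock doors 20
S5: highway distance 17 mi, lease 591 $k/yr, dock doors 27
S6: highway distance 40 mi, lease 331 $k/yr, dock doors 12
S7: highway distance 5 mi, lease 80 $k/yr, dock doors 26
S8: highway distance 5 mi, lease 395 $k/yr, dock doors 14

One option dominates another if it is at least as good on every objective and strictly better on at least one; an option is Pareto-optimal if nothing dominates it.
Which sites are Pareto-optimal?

S1, S2, S3, S7

S1: not dominated.
S2: not dominated (best dock doors).
S3: not dominated (best highway distance).
S4: dominated by S1 (highway distance 4≤4, lease 477≤567, dock doors 33≥20).
S5: dominated by S1 (highway distance 4≤17, lease 477≤591, dock doors 33≥27).
S6: dominated by S2 (highway distance 11≤40, lease 191≤331, dock doors 36≥12).
S7: not dominated (best lease).
S8: dominated by S7 (highway distance 5≤5, lease 80≤395, dock doors 26≥14).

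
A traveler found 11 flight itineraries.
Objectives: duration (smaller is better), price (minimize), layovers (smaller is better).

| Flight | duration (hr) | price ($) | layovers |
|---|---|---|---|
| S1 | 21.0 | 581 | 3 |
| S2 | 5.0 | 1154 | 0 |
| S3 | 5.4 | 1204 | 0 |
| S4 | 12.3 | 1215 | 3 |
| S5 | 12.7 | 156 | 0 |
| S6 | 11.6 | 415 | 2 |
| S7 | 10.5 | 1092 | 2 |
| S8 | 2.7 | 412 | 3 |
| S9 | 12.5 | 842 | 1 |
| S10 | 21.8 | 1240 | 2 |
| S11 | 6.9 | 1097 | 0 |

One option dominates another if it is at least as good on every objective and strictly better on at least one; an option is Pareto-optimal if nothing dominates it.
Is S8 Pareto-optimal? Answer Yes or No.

Yes

S1: worse on duration (21.0 vs 2.7).
S2: worse on duration (5.0 vs 2.7).
S3: worse on duration (5.4 vs 2.7).
S4: worse on duration (12.3 vs 2.7).
S5: worse on duration (12.7 vs 2.7).
S6: worse on duration (11.6 vs 2.7).
S7: worse on duration (10.5 vs 2.7).
S9: worse on duration (12.5 vs 2.7).
S10: worse on duration (21.8 vs 2.7).
S11: worse on duration (6.9 vs 2.7).
No option is at least as good as S8 on every objective and strictly better on one.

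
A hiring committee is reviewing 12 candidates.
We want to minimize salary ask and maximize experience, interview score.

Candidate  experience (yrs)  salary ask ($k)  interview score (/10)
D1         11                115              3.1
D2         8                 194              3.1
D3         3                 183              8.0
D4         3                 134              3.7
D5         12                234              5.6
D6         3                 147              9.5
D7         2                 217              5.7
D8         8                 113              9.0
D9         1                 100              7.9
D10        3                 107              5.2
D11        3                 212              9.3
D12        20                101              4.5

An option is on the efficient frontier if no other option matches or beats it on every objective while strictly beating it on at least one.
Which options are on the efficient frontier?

D1: dominated by D12 (experience 20≥11, salary ask 101≤115, interview score 4.5≥3.1).
D2: dominated by D1 (experience 11≥8, salary ask 115≤194, interview score 3.1≥3.1).
D3: dominated by D6 (experience 3≥3, salary ask 147≤183, interview score 9.5≥8.0).
D4: dominated by D8 (experience 8≥3, salary ask 113≤134, interview score 9.0≥3.7).
D5: not dominated.
D6: not dominated (best interview score).
D7: dominated by D3 (experience 3≥2, salary ask 183≤217, interview score 8.0≥5.7).
D8: not dominated.
D9: not dominated (best salary ask).
D10: not dominated.
D11: dominated by D6 (experience 3≥3, salary ask 147≤212, interview score 9.5≥9.3).
D12: not dominated (best experience).

D5, D6, D8, D9, D10, D12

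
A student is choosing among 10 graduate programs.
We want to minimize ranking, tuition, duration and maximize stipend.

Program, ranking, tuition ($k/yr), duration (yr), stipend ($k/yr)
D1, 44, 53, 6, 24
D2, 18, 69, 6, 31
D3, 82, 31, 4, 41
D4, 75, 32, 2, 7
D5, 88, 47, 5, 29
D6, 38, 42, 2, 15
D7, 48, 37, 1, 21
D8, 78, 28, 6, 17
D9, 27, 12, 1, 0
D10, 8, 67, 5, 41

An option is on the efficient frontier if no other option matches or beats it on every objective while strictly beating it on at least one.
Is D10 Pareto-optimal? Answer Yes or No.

D1: worse on ranking (44 vs 8).
D2: worse on ranking (18 vs 8).
D3: worse on ranking (82 vs 8).
D4: worse on ranking (75 vs 8).
D5: worse on ranking (88 vs 8).
D6: worse on ranking (38 vs 8).
D7: worse on ranking (48 vs 8).
D8: worse on ranking (78 vs 8).
D9: worse on ranking (27 vs 8).
No option is at least as good as D10 on every objective and strictly better on one.

Yes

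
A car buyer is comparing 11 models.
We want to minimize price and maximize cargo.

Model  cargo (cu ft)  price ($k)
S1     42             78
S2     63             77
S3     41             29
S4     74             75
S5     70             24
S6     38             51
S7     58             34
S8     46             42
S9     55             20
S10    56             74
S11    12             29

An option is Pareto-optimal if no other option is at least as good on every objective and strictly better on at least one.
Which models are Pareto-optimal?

S4, S5, S9

S1: dominated by S2 (cargo 63≥42, price 77≤78).
S2: dominated by S4 (cargo 74≥63, price 75≤77).
S3: dominated by S5 (cargo 70≥41, price 24≤29).
S4: not dominated (best cargo).
S5: not dominated.
S6: dominated by S3 (cargo 41≥38, price 29≤51).
S7: dominated by S5 (cargo 70≥58, price 24≤34).
S8: dominated by S5 (cargo 70≥46, price 24≤42).
S9: not dominated (best price).
S10: dominated by S5 (cargo 70≥56, price 24≤74).
S11: dominated by S3 (cargo 41≥12, price 29≤29).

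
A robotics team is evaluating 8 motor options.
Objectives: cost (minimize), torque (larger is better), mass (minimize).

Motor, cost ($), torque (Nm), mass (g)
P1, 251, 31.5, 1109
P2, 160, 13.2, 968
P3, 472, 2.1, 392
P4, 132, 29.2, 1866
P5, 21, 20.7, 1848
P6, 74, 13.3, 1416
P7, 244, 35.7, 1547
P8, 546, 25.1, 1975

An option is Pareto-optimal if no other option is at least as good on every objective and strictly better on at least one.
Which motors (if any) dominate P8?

P1: cost 251≤546, torque 31.5≥25.1, mass 1109≤1975 — dominates P8.
P4: cost 132≤546, torque 29.2≥25.1, mass 1866≤1975 — dominates P8.
P7: cost 244≤546, torque 35.7≥25.1, mass 1547≤1975 — dominates P8.
Others (P2, P3, P5, P6) are each worse than P8 on at least one objective.

P1, P4, P7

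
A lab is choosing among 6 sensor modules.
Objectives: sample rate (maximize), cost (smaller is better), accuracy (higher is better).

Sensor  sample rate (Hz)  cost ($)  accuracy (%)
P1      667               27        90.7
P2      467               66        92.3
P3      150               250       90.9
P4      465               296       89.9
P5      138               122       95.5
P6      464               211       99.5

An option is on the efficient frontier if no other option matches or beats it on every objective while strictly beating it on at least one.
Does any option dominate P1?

P2: worse on sample rate (467 vs 667).
P3: worse on sample rate (150 vs 667).
P4: worse on sample rate (465 vs 667).
P5: worse on sample rate (138 vs 667).
P6: worse on sample rate (464 vs 667).
No option is at least as good as P1 on every objective and strictly better on one.

No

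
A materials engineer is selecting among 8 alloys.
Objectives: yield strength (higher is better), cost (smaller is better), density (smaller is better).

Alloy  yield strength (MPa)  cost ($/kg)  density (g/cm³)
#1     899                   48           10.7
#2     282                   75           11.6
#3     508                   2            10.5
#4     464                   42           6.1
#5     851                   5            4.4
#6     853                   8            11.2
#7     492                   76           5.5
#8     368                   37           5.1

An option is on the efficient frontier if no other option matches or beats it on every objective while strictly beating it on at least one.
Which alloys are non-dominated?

#1: not dominated (best yield strength).
#2: dominated by #1 (yield strength 899≥282, cost 48≤75, density 10.7≤11.6).
#3: not dominated (best cost).
#4: dominated by #5 (yield strength 851≥464, cost 5≤42, density 4.4≤6.1).
#5: not dominated (best density).
#6: not dominated.
#7: dominated by #5 (yield strength 851≥492, cost 5≤76, density 4.4≤5.5).
#8: dominated by #5 (yield strength 851≥368, cost 5≤37, density 4.4≤5.1).

#1, #3, #5, #6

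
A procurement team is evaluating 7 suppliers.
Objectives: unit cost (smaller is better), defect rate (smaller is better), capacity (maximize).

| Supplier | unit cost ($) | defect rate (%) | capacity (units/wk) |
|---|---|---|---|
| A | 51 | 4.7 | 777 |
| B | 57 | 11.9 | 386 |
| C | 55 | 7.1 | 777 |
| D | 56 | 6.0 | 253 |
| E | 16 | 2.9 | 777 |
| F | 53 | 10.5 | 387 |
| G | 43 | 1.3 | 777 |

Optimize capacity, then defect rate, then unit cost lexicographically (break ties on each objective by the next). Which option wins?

First maximize capacity: best is 777, kept {A, C, E, G}.
Then minimize defect rate: best is 1.3, kept {G}.

G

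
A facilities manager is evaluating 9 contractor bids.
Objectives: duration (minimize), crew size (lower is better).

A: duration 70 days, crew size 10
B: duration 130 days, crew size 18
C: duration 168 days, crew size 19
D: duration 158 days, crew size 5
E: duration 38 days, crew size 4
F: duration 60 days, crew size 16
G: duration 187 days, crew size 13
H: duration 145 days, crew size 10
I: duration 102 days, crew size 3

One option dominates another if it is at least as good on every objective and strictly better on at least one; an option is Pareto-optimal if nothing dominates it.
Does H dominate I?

H vs I: H is worse on duration (145 vs 102), so it does not dominate I.

No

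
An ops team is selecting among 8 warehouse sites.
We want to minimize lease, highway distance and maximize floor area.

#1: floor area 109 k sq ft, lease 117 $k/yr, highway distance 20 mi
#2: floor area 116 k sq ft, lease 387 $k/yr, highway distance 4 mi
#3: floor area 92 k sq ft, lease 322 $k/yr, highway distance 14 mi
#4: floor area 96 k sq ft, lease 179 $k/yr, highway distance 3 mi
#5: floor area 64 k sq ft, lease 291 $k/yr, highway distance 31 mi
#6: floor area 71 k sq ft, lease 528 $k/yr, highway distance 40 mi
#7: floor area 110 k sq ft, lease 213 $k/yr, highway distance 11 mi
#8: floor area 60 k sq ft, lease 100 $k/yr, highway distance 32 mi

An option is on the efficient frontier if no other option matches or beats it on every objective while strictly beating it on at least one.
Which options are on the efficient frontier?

#1: not dominated.
#2: not dominated (best floor area).
#3: dominated by #4 (floor area 96≥92, lease 179≤322, highway distance 3≤14).
#4: not dominated (best highway distance).
#5: dominated by #1 (floor area 109≥64, lease 117≤291, highway distance 20≤31).
#6: dominated by #1 (floor area 109≥71, lease 117≤528, highway distance 20≤40).
#7: not dominated.
#8: not dominated (best lease).

#1, #2, #4, #7, #8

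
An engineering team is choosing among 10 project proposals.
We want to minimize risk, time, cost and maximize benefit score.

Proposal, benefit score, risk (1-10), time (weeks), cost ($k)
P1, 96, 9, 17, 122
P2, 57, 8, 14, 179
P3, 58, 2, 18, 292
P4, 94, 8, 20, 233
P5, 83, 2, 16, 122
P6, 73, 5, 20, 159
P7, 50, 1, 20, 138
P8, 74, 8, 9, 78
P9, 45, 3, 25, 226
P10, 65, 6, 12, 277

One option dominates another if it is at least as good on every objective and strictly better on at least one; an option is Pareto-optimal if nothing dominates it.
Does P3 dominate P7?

No

P3 vs P7: P3 is worse on risk (2 vs 1), so it does not dominate P7.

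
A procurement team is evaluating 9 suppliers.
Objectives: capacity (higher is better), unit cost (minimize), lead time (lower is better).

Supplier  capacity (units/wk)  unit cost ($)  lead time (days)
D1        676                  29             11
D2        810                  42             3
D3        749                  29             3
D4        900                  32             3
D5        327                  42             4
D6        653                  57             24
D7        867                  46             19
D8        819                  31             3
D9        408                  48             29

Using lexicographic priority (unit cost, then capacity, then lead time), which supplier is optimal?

D3

First minimize unit cost: best is 29, kept {D1, D3}.
Then maximize capacity: best is 749, kept {D3}.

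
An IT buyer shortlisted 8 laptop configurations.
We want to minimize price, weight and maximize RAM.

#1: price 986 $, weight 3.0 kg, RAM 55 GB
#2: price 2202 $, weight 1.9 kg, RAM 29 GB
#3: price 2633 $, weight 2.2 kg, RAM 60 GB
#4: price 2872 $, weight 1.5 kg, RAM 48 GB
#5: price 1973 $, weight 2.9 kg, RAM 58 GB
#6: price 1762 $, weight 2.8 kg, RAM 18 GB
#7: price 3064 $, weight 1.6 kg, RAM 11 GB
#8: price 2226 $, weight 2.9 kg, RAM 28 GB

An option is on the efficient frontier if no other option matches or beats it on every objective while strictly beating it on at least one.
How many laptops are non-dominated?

#1: not dominated (best price).
#2: not dominated.
#3: not dominated (best RAM).
#4: not dominated (best weight).
#5: not dominated.
#6: not dominated.
#7: dominated by #4 (price 2872≤3064, weight 1.5≤1.6, RAM 48≥11).
#8: dominated by #2 (price 2202≤2226, weight 1.9≤2.9, RAM 29≥28).
Pareto-optimal: #1, #2, #3, #4, #5, #6 → 6.

6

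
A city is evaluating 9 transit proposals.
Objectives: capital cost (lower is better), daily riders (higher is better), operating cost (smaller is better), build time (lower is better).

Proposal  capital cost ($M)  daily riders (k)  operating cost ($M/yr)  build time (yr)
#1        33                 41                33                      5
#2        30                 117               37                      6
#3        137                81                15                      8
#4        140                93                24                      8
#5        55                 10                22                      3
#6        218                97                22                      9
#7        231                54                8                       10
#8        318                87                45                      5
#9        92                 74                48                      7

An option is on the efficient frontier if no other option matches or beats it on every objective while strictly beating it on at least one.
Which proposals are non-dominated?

#1: not dominated.
#2: not dominated (best capital cost).
#3: not dominated.
#4: not dominated.
#5: not dominated (best build time).
#6: not dominated.
#7: not dominated (best operating cost).
#8: not dominated.
#9: dominated by #2 (capital cost 30≤92, daily riders 117≥74, operating cost 37≤48, build time 6≤7).

#1, #2, #3, #4, #5, #6, #7, #8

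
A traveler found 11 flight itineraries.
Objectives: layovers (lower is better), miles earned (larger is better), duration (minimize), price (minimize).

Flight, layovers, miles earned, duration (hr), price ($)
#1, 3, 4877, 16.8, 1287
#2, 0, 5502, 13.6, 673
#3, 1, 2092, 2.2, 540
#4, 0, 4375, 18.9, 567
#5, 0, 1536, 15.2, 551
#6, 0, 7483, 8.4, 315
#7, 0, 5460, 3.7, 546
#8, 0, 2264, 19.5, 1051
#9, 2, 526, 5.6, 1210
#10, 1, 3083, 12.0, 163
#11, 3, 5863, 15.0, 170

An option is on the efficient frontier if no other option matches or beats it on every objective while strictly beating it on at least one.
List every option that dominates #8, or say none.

#2: layovers 0≤0, miles earned 5502≥2264, duration 13.6≤19.5, price 673≤1051 — dominates #8.
#4: layovers 0≤0, miles earned 4375≥2264, duration 18.9≤19.5, price 567≤1051 — dominates #8.
#6: layovers 0≤0, miles earned 7483≥2264, duration 8.4≤19.5, price 315≤1051 — dominates #8.
#7: layovers 0≤0, miles earned 5460≥2264, duration 3.7≤19.5, price 546≤1051 — dominates #8.
Others (#1, #3, #5, #9, #10, #11) are each worse than #8 on at least one objective.

#2, #4, #6, #7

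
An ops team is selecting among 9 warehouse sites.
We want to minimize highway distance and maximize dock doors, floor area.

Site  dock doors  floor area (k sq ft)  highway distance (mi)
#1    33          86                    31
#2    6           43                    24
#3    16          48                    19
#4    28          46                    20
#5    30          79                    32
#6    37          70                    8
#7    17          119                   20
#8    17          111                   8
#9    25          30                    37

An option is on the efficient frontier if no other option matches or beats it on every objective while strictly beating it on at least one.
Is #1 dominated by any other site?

#2: worse on dock doors (6 vs 33).
#3: worse on dock doors (16 vs 33).
#4: worse on dock doors (28 vs 33).
#5: worse on dock doors (30 vs 33).
#6: worse on floor area (70 vs 86).
#7: worse on dock doors (17 vs 33).
#8: worse on dock doors (17 vs 33).
#9: worse on dock doors (25 vs 33).
No option is at least as good as #1 on every objective and strictly better on one.

No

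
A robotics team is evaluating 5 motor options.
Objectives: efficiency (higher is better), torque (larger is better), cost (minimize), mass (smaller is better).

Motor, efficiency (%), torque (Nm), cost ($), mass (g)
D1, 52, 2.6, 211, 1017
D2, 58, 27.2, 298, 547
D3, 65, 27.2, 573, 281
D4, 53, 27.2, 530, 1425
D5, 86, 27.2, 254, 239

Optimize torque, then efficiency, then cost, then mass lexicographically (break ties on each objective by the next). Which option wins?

D5

First maximize torque: best is 27.2, kept {D2, D3, D4, D5}.
Then maximize efficiency: best is 86, kept {D5}.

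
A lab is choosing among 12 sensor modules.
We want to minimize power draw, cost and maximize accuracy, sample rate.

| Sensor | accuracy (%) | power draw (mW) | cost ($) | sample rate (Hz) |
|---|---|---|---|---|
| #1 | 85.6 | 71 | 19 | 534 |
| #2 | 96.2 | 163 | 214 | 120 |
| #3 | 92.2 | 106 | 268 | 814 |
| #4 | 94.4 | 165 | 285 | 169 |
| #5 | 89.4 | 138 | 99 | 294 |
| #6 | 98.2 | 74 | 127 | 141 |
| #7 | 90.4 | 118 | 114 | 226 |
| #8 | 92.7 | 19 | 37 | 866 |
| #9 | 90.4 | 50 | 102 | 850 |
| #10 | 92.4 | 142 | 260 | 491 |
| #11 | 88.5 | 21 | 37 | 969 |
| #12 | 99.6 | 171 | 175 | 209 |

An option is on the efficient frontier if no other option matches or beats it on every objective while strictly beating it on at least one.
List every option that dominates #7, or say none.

#8, #9

#8: accuracy 92.7≥90.4, power draw 19≤118, cost 37≤114, sample rate 866≥226 — dominates #7.
#9: accuracy 90.4≥90.4, power draw 50≤118, cost 102≤114, sample rate 850≥226 — dominates #7.
Others (#1, #2, #3, #4, #5, #6, #10, #11, #12) are each worse than #7 on at least one objective.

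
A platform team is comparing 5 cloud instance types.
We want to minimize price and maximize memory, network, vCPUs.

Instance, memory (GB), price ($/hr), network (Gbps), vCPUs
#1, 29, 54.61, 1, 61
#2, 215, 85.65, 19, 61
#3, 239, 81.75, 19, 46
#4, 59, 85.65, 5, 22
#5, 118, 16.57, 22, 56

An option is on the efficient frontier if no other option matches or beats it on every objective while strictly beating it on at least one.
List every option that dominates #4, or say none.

#2, #3, #5

#2: memory 215≥59, price 85.65≤85.65, network 19≥5, vCPUs 61≥22 — dominates #4.
#3: memory 239≥59, price 81.75≤85.65, network 19≥5, vCPUs 46≥22 — dominates #4.
#5: memory 118≥59, price 16.57≤85.65, network 22≥5, vCPUs 56≥22 — dominates #4.
Others (#1) are each worse than #4 on at least one objective.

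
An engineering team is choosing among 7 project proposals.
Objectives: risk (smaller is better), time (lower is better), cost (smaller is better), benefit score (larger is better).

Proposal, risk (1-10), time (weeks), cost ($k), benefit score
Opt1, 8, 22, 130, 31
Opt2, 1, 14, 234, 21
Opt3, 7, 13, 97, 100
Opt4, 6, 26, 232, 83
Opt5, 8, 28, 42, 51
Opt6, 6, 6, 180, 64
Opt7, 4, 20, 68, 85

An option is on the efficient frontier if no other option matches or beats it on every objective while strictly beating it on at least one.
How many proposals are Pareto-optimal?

Opt1: dominated by Opt3 (risk 7≤8, time 13≤22, cost 97≤130, benefit score 100≥31).
Opt2: not dominated (best risk).
Opt3: not dominated (best benefit score).
Opt4: dominated by Opt7 (risk 4≤6, time 20≤26, cost 68≤232, benefit score 85≥83).
Opt5: not dominated (best cost).
Opt6: not dominated (best time).
Opt7: not dominated.
Pareto-optimal: Opt2, Opt3, Opt5, Opt6, Opt7 → 5.

5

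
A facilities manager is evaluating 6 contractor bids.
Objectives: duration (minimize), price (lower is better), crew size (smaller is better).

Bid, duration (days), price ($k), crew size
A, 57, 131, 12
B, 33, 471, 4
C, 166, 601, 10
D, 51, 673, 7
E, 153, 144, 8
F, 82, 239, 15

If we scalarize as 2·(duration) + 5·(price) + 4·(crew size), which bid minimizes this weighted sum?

A

A: 2·57 + 5·131 + 4·12 = 817
B: 2·33 + 5·471 + 4·4 = 2437
C: 2·166 + 5·601 + 4·10 = 3377
D: 2·51 + 5·673 + 4·7 = 3495
E: 2·153 + 5·144 + 4·8 = 1058
F: 2·82 + 5·239 + 4·15 = 1419
Lowest: A at 817.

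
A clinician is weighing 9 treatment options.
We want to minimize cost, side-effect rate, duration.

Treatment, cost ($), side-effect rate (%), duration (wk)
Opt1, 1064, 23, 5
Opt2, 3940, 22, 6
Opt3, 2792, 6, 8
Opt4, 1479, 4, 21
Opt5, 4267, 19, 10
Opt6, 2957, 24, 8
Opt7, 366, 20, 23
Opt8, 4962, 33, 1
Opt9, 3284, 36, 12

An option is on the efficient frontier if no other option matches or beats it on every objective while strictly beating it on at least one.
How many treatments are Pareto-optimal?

Opt1: not dominated.
Opt2: not dominated.
Opt3: not dominated.
Opt4: not dominated (best side-effect rate).
Opt5: dominated by Opt3 (cost 2792≤4267, side-effect rate 6≤19, duration 8≤10).
Opt6: dominated by Opt1 (cost 1064≤2957, side-effect rate 23≤24, duration 5≤8).
Opt7: not dominated (best cost).
Opt8: not dominated (best duration).
Opt9: dominated by Opt1 (cost 1064≤3284, side-effect rate 23≤36, duration 5≤12).
Pareto-optimal: Opt1, Opt2, Opt3, Opt4, Opt7, Opt8 → 6.

6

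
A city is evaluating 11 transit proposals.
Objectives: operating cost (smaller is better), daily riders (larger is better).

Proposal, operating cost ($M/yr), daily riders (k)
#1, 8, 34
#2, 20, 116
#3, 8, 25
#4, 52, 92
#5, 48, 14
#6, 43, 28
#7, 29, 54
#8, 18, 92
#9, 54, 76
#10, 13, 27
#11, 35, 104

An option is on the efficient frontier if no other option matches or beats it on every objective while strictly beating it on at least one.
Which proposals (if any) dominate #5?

#1, #2, #3, #6, #7, #8, #10, #11

#1: operating cost 8≤48, daily riders 34≥14 — dominates #5.
#2: operating cost 20≤48, daily riders 116≥14 — dominates #5.
#3: operating cost 8≤48, daily riders 25≥14 — dominates #5.
#6: operating cost 43≤48, daily riders 28≥14 — dominates #5.
#7: operating cost 29≤48, daily riders 54≥14 — dominates #5.
#8: operating cost 18≤48, daily riders 92≥14 — dominates #5.
#10: operating cost 13≤48, daily riders 27≥14 — dominates #5.
#11: operating cost 35≤48, daily riders 104≥14 — dominates #5.
Others (#4, #9) are each worse than #5 on at least one objective.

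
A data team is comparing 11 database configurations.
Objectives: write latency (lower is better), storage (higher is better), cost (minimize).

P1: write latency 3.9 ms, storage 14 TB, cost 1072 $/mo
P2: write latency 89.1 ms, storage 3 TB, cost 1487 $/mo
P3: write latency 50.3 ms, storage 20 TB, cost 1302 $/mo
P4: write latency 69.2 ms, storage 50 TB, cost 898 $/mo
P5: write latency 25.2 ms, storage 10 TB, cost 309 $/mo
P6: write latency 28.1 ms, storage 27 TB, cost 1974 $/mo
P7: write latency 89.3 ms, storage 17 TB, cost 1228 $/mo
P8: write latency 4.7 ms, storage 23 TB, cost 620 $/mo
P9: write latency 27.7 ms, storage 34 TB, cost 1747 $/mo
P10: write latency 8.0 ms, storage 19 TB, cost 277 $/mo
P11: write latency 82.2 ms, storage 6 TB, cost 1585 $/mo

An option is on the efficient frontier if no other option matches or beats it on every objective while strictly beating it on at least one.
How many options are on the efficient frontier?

P1: not dominated (best write latency).
P2: dominated by P1 (write latency 3.9≤89.1, storage 14≥3, cost 1072≤1487).
P3: dominated by P8 (write latency 4.7≤50.3, storage 23≥20, cost 620≤1302).
P4: not dominated (best storage).
P5: dominated by P10 (write latency 8.0≤25.2, storage 19≥10, cost 277≤309).
P6: dominated by P9 (write latency 27.7≤28.1, storage 34≥27, cost 1747≤1974).
P7: dominated by P4 (write latency 69.2≤89.3, storage 50≥17, cost 898≤1228).
P8: not dominated.
P9: not dominated.
P10: not dominated (best cost).
P11: dominated by P1 (write latency 3.9≤82.2, storage 14≥6, cost 1072≤1585).
Pareto-optimal: P1, P4, P8, P9, P10 → 5.

5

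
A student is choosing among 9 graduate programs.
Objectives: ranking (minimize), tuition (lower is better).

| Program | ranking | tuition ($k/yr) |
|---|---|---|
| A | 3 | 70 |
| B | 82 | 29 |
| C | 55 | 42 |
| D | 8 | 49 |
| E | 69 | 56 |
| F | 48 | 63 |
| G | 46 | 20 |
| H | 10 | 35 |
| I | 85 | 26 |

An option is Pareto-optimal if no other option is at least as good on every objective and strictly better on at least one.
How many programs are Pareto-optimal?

4

A: not dominated (best ranking).
B: dominated by G (ranking 46≤82, tuition 20≤29).
C: dominated by G (ranking 46≤55, tuition 20≤42).
D: not dominated.
E: dominated by C (ranking 55≤69, tuition 42≤56).
F: dominated by D (ranking 8≤48, tuition 49≤63).
G: not dominated (best tuition).
H: not dominated.
I: dominated by G (ranking 46≤85, tuition 20≤26).
Pareto-optimal: A, D, G, H → 4.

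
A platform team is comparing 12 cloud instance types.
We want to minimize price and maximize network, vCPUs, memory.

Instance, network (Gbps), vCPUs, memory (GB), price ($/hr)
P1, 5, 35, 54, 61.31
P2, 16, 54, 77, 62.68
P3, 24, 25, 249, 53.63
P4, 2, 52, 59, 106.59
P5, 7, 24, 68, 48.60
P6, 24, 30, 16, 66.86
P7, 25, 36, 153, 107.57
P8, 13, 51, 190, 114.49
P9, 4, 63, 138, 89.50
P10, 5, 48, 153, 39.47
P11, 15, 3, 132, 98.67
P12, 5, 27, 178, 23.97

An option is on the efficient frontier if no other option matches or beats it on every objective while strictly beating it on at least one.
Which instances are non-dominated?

P1: dominated by P10 (network 5≥5, vCPUs 48≥35, memory 153≥54, price 39.47≤61.31).
P2: not dominated.
P3: not dominated (best memory).
P4: dominated by P2 (network 16≥2, vCPUs 54≥52, memory 77≥59, price 62.68≤106.59).
P5: not dominated.
P6: not dominated.
P7: not dominated (best network).
P8: not dominated.
P9: not dominated (best vCPUs).
P10: not dominated.
P11: dominated by P3 (network 24≥15, vCPUs 25≥3, memory 249≥132, price 53.63≤98.67).
P12: not dominated (best price).

P2, P3, P5, P6, P7, P8, P9, P10, P12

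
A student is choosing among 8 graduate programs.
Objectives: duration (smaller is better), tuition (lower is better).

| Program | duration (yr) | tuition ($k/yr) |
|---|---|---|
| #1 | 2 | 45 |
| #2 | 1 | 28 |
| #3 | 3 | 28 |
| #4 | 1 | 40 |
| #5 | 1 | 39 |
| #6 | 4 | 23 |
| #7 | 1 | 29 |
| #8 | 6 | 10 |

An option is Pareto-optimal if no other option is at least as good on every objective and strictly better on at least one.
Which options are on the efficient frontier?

#2, #6, #8

#1: dominated by #2 (duration 1≤2, tuition 28≤45).
#2: not dominated.
#3: dominated by #2 (duration 1≤3, tuition 28≤28).
#4: dominated by #2 (duration 1≤1, tuition 28≤40).
#5: dominated by #2 (duration 1≤1, tuition 28≤39).
#6: not dominated.
#7: dominated by #2 (duration 1≤1, tuition 28≤29).
#8: not dominated (best tuition).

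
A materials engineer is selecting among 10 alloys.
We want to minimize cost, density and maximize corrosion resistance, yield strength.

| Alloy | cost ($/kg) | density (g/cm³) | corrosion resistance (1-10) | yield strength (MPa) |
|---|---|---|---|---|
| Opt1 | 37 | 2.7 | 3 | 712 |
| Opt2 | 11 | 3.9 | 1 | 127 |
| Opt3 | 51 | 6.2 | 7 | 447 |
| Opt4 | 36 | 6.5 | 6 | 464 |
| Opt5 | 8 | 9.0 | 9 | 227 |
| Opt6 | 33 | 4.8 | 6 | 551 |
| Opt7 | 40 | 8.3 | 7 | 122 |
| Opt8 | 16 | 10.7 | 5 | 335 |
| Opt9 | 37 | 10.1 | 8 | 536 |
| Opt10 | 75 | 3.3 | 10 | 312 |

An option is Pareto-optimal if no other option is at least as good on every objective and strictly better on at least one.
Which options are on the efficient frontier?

Opt1, Opt2, Opt3, Opt5, Opt6, Opt7, Opt8, Opt9, Opt10

Opt1: not dominated (best density).
Opt2: not dominated.
Opt3: not dominated.
Opt4: dominated by Opt6 (cost 33≤36, density 4.8≤6.5, corrosion resistance 6≥6, yield strength 551≥464).
Opt5: not dominated (best cost).
Opt6: not dominated.
Opt7: not dominated.
Opt8: not dominated.
Opt9: not dominated.
Opt10: not dominated (best corrosion resistance).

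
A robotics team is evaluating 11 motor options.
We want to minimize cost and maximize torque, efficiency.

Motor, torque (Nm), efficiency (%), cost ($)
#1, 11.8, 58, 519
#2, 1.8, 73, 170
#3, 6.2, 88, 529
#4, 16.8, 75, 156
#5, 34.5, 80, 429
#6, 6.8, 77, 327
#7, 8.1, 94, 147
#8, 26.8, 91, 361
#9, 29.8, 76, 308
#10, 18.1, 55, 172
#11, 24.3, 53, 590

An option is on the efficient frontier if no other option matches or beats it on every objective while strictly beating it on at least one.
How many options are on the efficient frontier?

#1: dominated by #4 (torque 16.8≥11.8, efficiency 75≥58, cost 156≤519).
#2: dominated by #4 (torque 16.8≥1.8, efficiency 75≥73, cost 156≤170).
#3: dominated by #7 (torque 8.1≥6.2, efficiency 94≥88, cost 147≤529).
#4: not dominated.
#5: not dominated (best torque).
#6: dominated by #7 (torque 8.1≥6.8, efficiency 94≥77, cost 147≤327).
#7: not dominated (best efficiency).
#8: not dominated.
#9: not dominated.
#10: not dominated.
#11: dominated by #5 (torque 34.5≥24.3, efficiency 80≥53, cost 429≤590).
Pareto-optimal: #4, #5, #7, #8, #9, #10 → 6.

6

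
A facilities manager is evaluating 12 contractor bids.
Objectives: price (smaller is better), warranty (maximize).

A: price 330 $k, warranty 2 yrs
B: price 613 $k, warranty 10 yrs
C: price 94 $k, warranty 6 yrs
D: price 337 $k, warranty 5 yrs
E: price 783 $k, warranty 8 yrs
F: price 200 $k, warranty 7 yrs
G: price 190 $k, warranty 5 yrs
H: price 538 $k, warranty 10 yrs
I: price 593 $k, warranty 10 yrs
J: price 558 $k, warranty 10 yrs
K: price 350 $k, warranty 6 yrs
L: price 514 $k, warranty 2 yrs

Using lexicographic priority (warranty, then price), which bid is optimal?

First maximize warranty: best is 10, kept {B, H, I, J}.
Then minimize price: best is 538, kept {H}.

H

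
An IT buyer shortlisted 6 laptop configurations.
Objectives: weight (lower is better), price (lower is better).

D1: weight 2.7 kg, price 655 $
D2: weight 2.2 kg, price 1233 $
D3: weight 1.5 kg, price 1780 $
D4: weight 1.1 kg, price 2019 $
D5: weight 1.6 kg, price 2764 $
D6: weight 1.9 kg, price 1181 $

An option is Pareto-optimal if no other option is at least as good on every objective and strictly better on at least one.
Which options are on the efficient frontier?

D1, D3, D4, D6

D1: not dominated (best price).
D2: dominated by D6 (weight 1.9≤2.2, price 1181≤1233).
D3: not dominated.
D4: not dominated (best weight).
D5: dominated by D3 (weight 1.5≤1.6, price 1780≤2764).
D6: not dominated.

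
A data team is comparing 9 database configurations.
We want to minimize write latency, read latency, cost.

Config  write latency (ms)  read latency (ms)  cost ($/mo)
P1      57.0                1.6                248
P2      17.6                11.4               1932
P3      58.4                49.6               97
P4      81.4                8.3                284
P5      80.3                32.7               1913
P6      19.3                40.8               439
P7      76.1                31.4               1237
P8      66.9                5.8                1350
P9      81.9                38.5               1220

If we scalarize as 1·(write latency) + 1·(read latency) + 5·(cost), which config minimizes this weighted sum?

P1: 1·57.0 + 1·1.6 + 5·248 = 1298.6
P2: 1·17.6 + 1·11.4 + 5·1932 = 9689.0
P3: 1·58.4 + 1·49.6 + 5·97 = 593.0
P4: 1·81.4 + 1·8.3 + 5·284 = 1509.7
P5: 1·80.3 + 1·32.7 + 5·1913 = 9678.0
P6: 1·19.3 + 1·40.8 + 5·439 = 2255.1
P7: 1·76.1 + 1·31.4 + 5·1237 = 6292.5
P8: 1·66.9 + 1·5.8 + 5·1350 = 6822.7
P9: 1·81.9 + 1·38.5 + 5·1220 = 6220.4
Lowest: P3 at 593.0.

P3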